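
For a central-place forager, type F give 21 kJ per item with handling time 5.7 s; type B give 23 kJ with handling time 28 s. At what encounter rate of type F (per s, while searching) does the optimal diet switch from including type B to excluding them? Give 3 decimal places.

0.050 per s

The zero-one rule: include type B iff E₂/h₂ > λE₁/(1+λh₁). Equality gives the switch point.
λE₁h₂ = E₂ + λE₂h₁ ⇒ λ = E₂/(E₁h₂ − E₂h₁) = 23/(588 − 131.1) = 0.05034 per s.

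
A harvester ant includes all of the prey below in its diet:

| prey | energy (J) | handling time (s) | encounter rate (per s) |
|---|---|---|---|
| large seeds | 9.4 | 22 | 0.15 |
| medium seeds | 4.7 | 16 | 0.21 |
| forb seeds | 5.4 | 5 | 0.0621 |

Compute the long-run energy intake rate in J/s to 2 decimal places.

0.34 J/s

R = (0.15×9.4 + 0.21×4.7 + 0.0621×5.4) / (1 + 0.15×22 + 0.21×16 + 0.0621×5) = 2.732/7.97 = 0.3428 J/s.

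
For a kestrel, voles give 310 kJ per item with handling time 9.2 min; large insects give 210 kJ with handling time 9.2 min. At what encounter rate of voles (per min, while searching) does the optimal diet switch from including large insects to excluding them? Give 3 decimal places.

The zero-one rule: include large insects iff E₂/h₂ > λE₁/(1+λh₁). Equality gives the switch point.
λE₁h₂ = E₂ + λE₂h₁ ⇒ λ = E₂/(E₁h₂ − E₂h₁) = 210/(2852 − 1932) = 0.2283 per min.

0.228 per min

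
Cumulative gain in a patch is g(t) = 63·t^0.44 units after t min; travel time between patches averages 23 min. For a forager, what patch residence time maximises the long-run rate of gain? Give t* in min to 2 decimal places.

18.07 min

By the marginal value theorem, leave when the instantaneous gain rate g'(t) equals the habitat-wide average g(t)/(T + t).
g'(t) = 0.44·63·t^-0.56. Setting 0.44·63·t^-0.56 = 63·t^0.44/(23+t) gives 0.44(23+t) = t, so 0.56·t = 0.44×23.
t* = 0.44×23/0.56 = 18.07 min.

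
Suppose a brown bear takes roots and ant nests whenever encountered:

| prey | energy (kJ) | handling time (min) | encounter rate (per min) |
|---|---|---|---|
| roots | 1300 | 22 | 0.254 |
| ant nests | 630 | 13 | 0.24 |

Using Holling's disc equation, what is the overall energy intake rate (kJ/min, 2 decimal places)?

49.59 kJ/min

R = (0.254×1300 + 0.24×630) / (1 + 0.254×22 + 0.24×13) = 481.4/9.708 = 49.59 kJ/min.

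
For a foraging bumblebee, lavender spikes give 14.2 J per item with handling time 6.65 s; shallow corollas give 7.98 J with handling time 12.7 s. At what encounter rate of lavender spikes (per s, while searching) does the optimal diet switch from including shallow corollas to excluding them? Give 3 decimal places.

0.063 per s

Drop shallow corollas once their profitability E₂/h₂ falls below the rate achievable on lavender spikes alone: E₂/h₂ = λE₁/(1 + λh₁).
Solve for λ: λE₁h₂ = E₂(1 + λh₁) → λ(E₁h₂ − E₂h₁) = E₂ → λ = E₂/(E₁h₂ − E₂h₁).
λ = 7.98/(14.2×12.7 − 7.98×6.65) = 7.98/127.3 = 0.0627 per s.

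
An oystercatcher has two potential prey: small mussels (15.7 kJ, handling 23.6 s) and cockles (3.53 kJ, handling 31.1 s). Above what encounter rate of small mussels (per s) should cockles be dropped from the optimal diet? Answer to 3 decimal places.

The zero-one rule: include cockles iff E₂/h₂ > λE₁/(1+λh₁). Equality gives the switch point.
λE₁h₂ = E₂ + λE₂h₁ ⇒ λ = E₂/(E₁h₂ − E₂h₁) = 3.53/(488.3 − 83.31) = 0.008717 per s.

0.009 per s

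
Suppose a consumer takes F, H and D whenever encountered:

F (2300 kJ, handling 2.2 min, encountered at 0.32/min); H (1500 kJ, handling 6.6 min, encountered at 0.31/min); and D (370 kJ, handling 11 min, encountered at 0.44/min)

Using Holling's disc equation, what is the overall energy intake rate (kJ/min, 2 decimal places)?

Energy encountered per unit search time: 0.32×2300 + 0.31×1500 + 0.44×370 = 1364 kJ/min.
Handling time per unit search time: 0.32×2.2 + 0.31×6.6 + 0.44×11 = 7.59.
Rate = 1364/(1 + 7.59) = 158.8 kJ/min.

158.77 kJ/min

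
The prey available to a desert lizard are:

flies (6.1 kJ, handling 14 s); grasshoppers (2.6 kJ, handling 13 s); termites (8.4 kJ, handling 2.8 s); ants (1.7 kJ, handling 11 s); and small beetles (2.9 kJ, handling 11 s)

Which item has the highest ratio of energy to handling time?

In descending order of E/h:
termites: 8.4/2.8 = 3 kJ/s
flies: 6.1/14 = 0.436 kJ/s
small beetles: 2.9/11 = 0.264 kJ/s
grasshoppers: 2.6/13 = 0.2 kJ/s
ants: 1.7/11 = 0.155 kJ/s

termites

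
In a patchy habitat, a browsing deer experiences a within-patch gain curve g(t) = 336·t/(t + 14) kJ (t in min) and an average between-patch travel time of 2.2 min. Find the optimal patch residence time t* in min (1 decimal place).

Maximise g(t)/(T+t): set derivative to zero → g'(t)(T+t) = g(t).
g'(t) = 336·14/(t + 14)². Setting 336·14/(t+14)² = 336t/[(t+14)(2.2+t)] gives 14(2.2+t) = t(t+14), so t² = 14×2.2 = 30.8.
t* = √30.8 = 5.55 min.

5.5 min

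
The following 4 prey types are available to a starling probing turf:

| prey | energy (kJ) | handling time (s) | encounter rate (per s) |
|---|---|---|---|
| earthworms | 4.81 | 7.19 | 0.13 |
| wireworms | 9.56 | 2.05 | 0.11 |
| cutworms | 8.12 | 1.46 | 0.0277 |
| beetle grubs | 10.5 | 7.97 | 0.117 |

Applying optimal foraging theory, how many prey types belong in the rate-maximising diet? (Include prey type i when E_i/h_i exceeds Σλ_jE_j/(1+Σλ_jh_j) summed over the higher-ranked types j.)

Profitabilities (E/h, kJ/s): cutworms 5.56, wireworms 4.66, beetle grubs 1.32, earthworms 0.669. Add prey in this order while the next type's profitability exceeds the intake rate on those already taken.
Rate on top 1: 0.2162. wireworms: 4.66 > 0.2162 → include.
Rate on top 2: 1.008. beetle grubs: 1.32 > 1.008 → include.
Rate on top 3: 1.139. earthworms: 0.669 < 1.139 → exclude; stop.
Optimal diet: cutworms, wireworms, beetle grubs — 3 of 4 types.

3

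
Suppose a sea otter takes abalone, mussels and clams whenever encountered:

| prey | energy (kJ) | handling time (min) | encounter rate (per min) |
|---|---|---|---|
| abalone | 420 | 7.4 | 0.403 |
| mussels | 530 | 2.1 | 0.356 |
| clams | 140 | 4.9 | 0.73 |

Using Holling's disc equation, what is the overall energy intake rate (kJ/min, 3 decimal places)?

R = (0.403×420 + 0.356×530 + 0.73×140) / (1 + 0.403×7.4 + 0.356×2.1 + 0.73×4.9) = 460.1/8.307 = 55.39 kJ/min.

55.393 kJ/min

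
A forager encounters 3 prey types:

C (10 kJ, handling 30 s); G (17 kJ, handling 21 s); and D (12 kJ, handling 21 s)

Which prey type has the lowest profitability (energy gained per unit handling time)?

C

In descending order of E/h:
G: 17/21 = 0.81 kJ/s
D: 12/21 = 0.571 kJ/s
C: 10/30 = 0.333 kJ/s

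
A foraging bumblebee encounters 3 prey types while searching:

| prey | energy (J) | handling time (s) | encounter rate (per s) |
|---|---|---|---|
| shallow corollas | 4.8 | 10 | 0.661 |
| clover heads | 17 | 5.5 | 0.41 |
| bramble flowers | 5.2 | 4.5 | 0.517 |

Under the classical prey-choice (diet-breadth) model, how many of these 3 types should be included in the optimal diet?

E/h in descending order: clover heads 3.09, bramble flowers 1.16, shallow corollas 0.48 J/s. The optimal diet is the largest prefix of this list for which every included type satisfies E_i/h_i > R on the types above it.
Rate on top 1: 2.141. bramble flowers: 1.16 < 2.141 → exclude; stop.
Optimal diet: clover heads — 1 of 3 types.

1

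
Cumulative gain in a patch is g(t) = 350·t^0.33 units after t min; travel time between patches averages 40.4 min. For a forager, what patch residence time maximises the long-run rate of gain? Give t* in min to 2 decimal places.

19.90 min

Maximise g(t)/(T+t): set derivative to zero → g'(t)(T+t) = g(t).
g'(t) = 0.33·350·t^-0.67. Setting 0.33·350·t^-0.67 = 350·t^0.33/(40.4+t) gives 0.33(40.4+t) = t, so 0.67·t = 0.33×40.4.
t* = 0.33×40.4/0.67 = 19.9 min.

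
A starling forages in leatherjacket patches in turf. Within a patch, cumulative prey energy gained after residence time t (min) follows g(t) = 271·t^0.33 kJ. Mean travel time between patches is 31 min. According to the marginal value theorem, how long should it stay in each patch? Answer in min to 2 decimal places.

15.27 min

Maximise g(t)/(T+t): set derivative to zero → g'(t)(T+t) = g(t).
g'(t) = 0.33·271·t^-0.67. Setting 0.33·271·t^-0.67 = 271·t^0.33/(31+t) gives 0.33(31+t) = t, so 0.67·t = 0.33×31.
t* = 0.33×31/0.67 = 15.27 min.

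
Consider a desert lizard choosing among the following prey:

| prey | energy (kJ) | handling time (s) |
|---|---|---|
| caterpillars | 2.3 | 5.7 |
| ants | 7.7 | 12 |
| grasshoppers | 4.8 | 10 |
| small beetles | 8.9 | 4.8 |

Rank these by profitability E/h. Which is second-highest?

In descending order of E/h:
small beetles: 8.9/4.8 = 1.85 kJ/s
ants: 7.7/12 = 0.642 kJ/s
grasshoppers: 4.8/10 = 0.48 kJ/s
caterpillars: 2.3/5.7 = 0.404 kJ/s

ants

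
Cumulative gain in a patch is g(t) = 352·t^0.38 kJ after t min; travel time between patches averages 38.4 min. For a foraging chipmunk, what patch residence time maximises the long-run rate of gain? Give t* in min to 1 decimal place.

Optimal t* satisfies g'(t*) = g(t*)/(T + t*).
g'(t) = 0.38·352·t^-0.62. Setting 0.38·352·t^-0.62 = 352·t^0.38/(38.4+t) gives 0.38(38.4+t) = t, so 0.62·t = 0.38×38.4.
t* = 0.38×38.4/0.62 = 23.54 min.

23.5 min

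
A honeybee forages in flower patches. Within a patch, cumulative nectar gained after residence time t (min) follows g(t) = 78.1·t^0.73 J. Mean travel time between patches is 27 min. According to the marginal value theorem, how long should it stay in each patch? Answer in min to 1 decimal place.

By the marginal value theorem, leave when the instantaneous gain rate g'(t) equals the habitat-wide average g(t)/(T + t).
g'(t) = 0.73·78.1·t^-0.27. Setting 0.73·78.1·t^-0.27 = 78.1·t^0.73/(27+t) gives 0.73(27+t) = t, so 0.27·t = 0.73×27.
t* = 0.73×27/0.27 = 73 min.

73.0 min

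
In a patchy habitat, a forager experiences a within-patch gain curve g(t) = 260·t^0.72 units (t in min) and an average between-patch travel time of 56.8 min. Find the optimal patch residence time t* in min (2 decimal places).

By the marginal value theorem, leave when the instantaneous gain rate g'(t) equals the habitat-wide average g(t)/(T + t).
g'(t) = 0.72·260·t^-0.28. Setting 0.72·260·t^-0.28 = 260·t^0.72/(56.8+t) gives 0.72(56.8+t) = t, so 0.28·t = 0.72×56.8.
t* = 0.72×56.8/0.28 = 146.1 min.

146.06 min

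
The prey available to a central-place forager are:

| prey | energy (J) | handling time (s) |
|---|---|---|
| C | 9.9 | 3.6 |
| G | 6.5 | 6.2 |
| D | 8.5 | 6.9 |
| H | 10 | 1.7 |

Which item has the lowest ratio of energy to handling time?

G

In descending order of E/h:
H: 10/1.7 = 5.88 J/s
C: 9.9/3.6 = 2.75 J/s
D: 8.5/6.9 = 1.23 J/s
G: 6.5/6.2 = 1.05 J/s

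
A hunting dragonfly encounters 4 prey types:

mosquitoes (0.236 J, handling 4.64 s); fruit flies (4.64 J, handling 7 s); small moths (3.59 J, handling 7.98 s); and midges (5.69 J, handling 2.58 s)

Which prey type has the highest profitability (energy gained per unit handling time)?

midges

In descending order of E/h:
midges: 5.69/2.58 = 2.21 J/s
fruit flies: 4.64/7 = 0.663 J/s
small moths: 3.59/7.98 = 0.45 J/s
mosquitoes: 0.236/4.64 = 0.0509 J/s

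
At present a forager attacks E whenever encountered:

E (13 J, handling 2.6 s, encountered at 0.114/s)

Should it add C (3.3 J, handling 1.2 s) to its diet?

Intake rate on the current diet: R = (0.114×13) / (1 + 0.114×2.6) = 1.482/1.296 = 1.143 J/s.
Profitability of C: 3.3/1.2 = 2.75 J/s.
2.75 > 1.143, so adding C raises the average — include it.

Yes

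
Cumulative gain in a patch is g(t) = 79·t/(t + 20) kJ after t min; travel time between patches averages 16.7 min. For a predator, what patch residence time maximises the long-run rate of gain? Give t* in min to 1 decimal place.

Optimal t* satisfies g'(t*) = g(t*)/(T + t*).
g'(t) = 79·20/(t + 20)². Setting 79·20/(t+20)² = 79t/[(t+20)(16.7+t)] gives 20(16.7+t) = t(t+20), so t² = 20×16.7 = 334.
t* = √334 = 18.28 min.

18.3 min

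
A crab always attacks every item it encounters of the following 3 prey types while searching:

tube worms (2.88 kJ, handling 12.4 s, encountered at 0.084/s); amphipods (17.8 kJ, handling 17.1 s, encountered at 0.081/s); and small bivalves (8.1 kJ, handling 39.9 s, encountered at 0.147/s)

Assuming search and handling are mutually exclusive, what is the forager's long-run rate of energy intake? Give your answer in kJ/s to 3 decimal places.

Energy encountered per unit search time: 0.084×2.88 + 0.081×17.8 + 0.147×8.1 = 2.874 kJ/s.
Handling time per unit search time: 0.084×12.4 + 0.081×17.1 + 0.147×39.9 = 8.292.
Rate = 2.874/(1 + 8.292) = 0.3093 kJ/s.

0.309 kJ/s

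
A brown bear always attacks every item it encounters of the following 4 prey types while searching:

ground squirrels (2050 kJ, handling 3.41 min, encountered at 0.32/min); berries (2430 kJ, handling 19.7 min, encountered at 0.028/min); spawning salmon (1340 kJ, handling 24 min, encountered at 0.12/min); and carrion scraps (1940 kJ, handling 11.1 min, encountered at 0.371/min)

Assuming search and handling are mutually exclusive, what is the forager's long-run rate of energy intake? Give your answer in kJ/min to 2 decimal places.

166.43 kJ/min

Energy encountered per unit search time: 0.32×2050 + 0.028×2430 + 0.12×1340 + 0.371×1940 = 1605 kJ/min.
Handling time per unit search time: 0.32×3.41 + 0.028×19.7 + 0.12×24 + 0.371×11.1 = 8.641.
Rate = 1605/(1 + 8.641) = 166.4 kJ/min.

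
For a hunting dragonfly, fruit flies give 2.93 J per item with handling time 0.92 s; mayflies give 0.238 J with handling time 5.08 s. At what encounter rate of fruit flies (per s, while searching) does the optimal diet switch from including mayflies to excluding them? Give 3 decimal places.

0.016 per s

At the threshold, the rate on fruit flies alone equals the profitability of mayflies: λ·2.93/(1 + λ·0.92) = 0.238/5.08 = 0.04685.
Rearranging, λ(2.93 − 0.04685×0.92) = 0.04685, so λ = 0.04685/2.887 = 0.01623 per s.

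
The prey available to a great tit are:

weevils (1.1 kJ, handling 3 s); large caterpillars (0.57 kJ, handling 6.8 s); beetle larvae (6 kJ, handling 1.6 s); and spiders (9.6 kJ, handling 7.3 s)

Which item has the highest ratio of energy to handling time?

In descending order of E/h:
beetle larvae: 6/1.6 = 3.75 kJ/s
spiders: 9.6/7.3 = 1.32 kJ/s
weevils: 1.1/3 = 0.367 kJ/s
large caterpillars: 0.57/6.8 = 0.0838 kJ/s

beetle larvae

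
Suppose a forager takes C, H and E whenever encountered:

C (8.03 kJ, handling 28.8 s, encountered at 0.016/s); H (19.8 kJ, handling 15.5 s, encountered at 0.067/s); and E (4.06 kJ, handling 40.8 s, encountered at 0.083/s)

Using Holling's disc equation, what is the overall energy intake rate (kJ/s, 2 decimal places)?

R = (0.016×8.03 + 0.067×19.8 + 0.083×4.06) / (1 + 0.016×28.8 + 0.067×15.5 + 0.083×40.8) = 1.792/5.886 = 0.3045 kJ/s.

0.30 kJ/s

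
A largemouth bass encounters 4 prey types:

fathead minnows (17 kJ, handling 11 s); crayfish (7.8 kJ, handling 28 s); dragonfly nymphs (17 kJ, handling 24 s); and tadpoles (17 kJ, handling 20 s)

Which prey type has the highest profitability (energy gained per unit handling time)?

fathead minnows

In descending order of E/h:
fathead minnows: 17/11 = 1.55 kJ/s
tadpoles: 17/20 = 0.85 kJ/s
dragonfly nymphs: 17/24 = 0.708 kJ/s
crayfish: 7.8/28 = 0.279 kJ/s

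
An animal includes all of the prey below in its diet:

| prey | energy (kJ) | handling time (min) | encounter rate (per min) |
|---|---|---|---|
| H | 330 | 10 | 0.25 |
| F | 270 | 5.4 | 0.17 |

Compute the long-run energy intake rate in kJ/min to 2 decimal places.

29.06 kJ/min

Energy encountered per unit search time: 0.25×330 + 0.17×270 = 128.4 kJ/min.
Handling time per unit search time: 0.25×10 + 0.17×5.4 = 3.418.
Rate = 128.4/(1 + 3.418) = 29.06 kJ/min.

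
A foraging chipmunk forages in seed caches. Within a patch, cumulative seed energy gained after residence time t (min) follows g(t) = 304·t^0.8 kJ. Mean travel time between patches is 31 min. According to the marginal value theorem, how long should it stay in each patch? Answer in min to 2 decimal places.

124.00 min

Optimal t* satisfies g'(t*) = g(t*)/(T + t*).
g'(t) = 0.8·304·t^-0.2. Setting 0.8·304·t^-0.2 = 304·t^0.8/(31+t) gives 0.8(31+t) = t, so 0.20·t = 0.8×31.
t* = 0.8×31/0.20 = 124 min.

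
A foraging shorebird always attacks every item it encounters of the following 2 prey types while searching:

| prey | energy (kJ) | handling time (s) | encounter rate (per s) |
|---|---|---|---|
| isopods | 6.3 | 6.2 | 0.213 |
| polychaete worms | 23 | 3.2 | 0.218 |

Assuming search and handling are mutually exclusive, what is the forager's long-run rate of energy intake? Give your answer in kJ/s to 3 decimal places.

2.106 kJ/s

R = Σλ_iE_i / (1 + Σλ_ih_i)
Numerator: 0.213×6.3 + 0.218×23 = 6.356
Denominator: 1 + 0.213×6.2 + 0.218×3.2 = 3.018
R = 6.356/3.018 = 2.106 kJ/s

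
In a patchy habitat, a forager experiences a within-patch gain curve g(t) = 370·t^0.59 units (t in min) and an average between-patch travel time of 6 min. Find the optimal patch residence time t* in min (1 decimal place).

By the marginal value theorem, leave when the instantaneous gain rate g'(t) equals the habitat-wide average g(t)/(T + t).
g'(t) = 0.59·370·t^-0.41. Setting 0.59·370·t^-0.41 = 370·t^0.59/(6+t) gives 0.59(6+t) = t, so 0.41·t = 0.59×6.
t* = 0.59×6/0.41 = 8.634 min.

8.6 min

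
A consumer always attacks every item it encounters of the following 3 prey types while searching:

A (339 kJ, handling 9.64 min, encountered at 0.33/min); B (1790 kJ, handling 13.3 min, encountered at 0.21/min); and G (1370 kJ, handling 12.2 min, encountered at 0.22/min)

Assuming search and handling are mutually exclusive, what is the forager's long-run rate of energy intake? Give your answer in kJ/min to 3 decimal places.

81.710 kJ/min

R = Σλ_iE_i / (1 + Σλ_ih_i)
Numerator: 0.33×339 + 0.21×1790 + 0.22×1370 = 789.2
Denominator: 1 + 0.33×9.64 + 0.21×13.3 + 0.22×12.2 = 9.658
R = 789.2/9.658 = 81.71 kJ/min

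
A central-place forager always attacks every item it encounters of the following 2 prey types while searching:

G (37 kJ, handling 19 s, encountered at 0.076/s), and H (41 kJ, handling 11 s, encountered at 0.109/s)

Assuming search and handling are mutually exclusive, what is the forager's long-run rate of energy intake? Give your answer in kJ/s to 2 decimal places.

2.00 kJ/s

R = Σλ_iE_i / (1 + Σλ_ih_i)
Numerator: 0.076×37 + 0.109×41 = 7.281
Denominator: 1 + 0.076×19 + 0.109×11 = 3.643
R = 7.281/3.643 = 1.999 kJ/s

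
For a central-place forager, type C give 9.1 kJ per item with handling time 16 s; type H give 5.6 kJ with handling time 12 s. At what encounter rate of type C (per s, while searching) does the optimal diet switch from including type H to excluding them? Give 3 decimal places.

0.286 per s

At the threshold, the rate on type C alone equals the profitability of type H: λ·9.1/(1 + λ·16) = 5.6/12 = 0.4667.
Rearranging, λ(9.1 − 0.4667×16) = 0.4667, so λ = 0.4667/1.633 = 0.2857 per s.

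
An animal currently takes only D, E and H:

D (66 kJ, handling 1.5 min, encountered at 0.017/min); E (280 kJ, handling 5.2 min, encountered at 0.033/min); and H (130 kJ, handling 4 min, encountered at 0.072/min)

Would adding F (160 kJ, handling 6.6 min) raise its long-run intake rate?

Yes

On D, E and H alone, R = ΣλE/(1+Σλh) = 19.72/1.485 = 13.28 kJ/min.
Profitability of F: 160/6.6 = 24.24 kJ/min.
24.24 > 13.28, so adding F raises the average — include it.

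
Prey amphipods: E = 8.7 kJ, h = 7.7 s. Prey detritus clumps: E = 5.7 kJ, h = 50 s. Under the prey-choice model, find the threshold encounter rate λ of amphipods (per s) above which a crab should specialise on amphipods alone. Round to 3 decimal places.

0.015 per s

At the threshold, the rate on amphipods alone equals the profitability of detritus clumps: λ·8.7/(1 + λ·7.7) = 5.7/50 = 0.114.
Rearranging, λ(8.7 − 0.114×7.7) = 0.114, so λ = 0.114/7.822 = 0.01457 per s.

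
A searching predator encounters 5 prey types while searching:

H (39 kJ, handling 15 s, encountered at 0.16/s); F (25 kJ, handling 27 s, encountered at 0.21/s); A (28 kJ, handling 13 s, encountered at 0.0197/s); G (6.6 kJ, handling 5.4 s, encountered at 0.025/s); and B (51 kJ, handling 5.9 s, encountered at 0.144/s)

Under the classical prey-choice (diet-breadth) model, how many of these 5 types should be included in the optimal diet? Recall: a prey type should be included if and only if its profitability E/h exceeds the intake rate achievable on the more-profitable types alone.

Rank by E/h (kJ/s): B 8.64, H 2.6, A 2.15, G 1.22, F 0.926. Include each in turn until the next type's E/h falls below the running intake rate.
Rate on top 1: 3.971. H: 2.6 < 3.971 → exclude; stop.
Optimal diet: B — 1 of 5 types.

1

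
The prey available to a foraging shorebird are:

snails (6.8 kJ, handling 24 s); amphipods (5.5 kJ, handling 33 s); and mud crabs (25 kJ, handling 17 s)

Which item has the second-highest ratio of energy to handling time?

In descending order of E/h:
mud crabs: 25/17 = 1.47 kJ/s
snails: 6.8/24 = 0.283 kJ/s
amphipods: 5.5/33 = 0.167 kJ/s

snails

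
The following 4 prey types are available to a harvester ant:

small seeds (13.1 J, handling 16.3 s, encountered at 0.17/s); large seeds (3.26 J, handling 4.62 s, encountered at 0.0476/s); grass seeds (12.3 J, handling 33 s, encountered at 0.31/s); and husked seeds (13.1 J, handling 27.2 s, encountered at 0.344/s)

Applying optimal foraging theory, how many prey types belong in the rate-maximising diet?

2

Rank by E/h (J/s): small seeds 0.804, large seeds 0.706, husked seeds 0.482, grass seeds 0.373. Include each in turn until the next type's E/h falls below the running intake rate.
Rate on top 1: 0.5906. large seeds: 0.706 > 0.5906 → include.
Rate on top 2: 0.5969. husked seeds: 0.482 < 0.5969 → exclude; stop.
Optimal diet: small seeds, large seeds — 2 of 4 types.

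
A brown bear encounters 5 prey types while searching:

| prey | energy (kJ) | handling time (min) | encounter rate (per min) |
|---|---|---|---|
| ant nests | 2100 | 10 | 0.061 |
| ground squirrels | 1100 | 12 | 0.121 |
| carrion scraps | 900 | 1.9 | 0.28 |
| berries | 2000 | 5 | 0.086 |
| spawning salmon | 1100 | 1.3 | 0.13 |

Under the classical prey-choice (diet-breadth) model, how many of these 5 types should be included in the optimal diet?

Rank by E/h (kJ/min): spawning salmon 846, carrion scraps 474, berries 400, ant nests 210, ground squirrels 91.7. Include each in turn until the next type's E/h falls below the running intake rate.
Rate on top 1: 122.3. carrion scraps: 474 > 122.3 → include.
Rate on top 2: 232.2. berries: 400 > 232.2 → include.
Rate on top 3: 266.1. ant nests: 210 < 266.1 → exclude; stop.
Optimal diet: spawning salmon, carrion scraps, berries — 3 of 5 types.

3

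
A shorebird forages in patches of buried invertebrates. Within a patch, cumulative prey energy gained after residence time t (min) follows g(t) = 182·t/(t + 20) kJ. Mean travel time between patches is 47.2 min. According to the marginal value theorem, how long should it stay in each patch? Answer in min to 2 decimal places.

Optimal t* satisfies g'(t*) = g(t*)/(T + t*).
g'(t) = 182·20/(t + 20)². Setting 182·20/(t+20)² = 182t/[(t+20)(47.2+t)] gives 20(47.2+t) = t(t+20), so t² = 20×47.2 = 944.
t* = √944 = 30.72 min.

30.72 min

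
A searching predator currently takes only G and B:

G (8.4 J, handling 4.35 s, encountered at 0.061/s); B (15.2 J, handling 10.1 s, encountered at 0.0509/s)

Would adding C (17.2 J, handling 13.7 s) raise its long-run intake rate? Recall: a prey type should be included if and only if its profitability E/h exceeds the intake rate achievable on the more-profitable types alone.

Current rate: (0.061×8.4 + 0.0509×15.2)/(1 + 0.061×4.35 + 0.0509×10.1) = 0.7227 J/s.
C: E/h = 17.2/13.7 = 1.255 J/s.
1.255 > 0.7227, so adding C raises the average — include it.

Yes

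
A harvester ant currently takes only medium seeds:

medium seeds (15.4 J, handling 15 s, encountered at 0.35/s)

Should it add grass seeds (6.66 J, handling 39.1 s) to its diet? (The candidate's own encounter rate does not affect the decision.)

Intake rate on the current diet: R = (0.35×15.4) / (1 + 0.35×15) = 5.39/6.25 = 0.8624 J/s.
grass seeds: E/h = 6.66/39.1 = 0.1703 J/s.
0.1703 < 0.8624, so adding grass seeds would lower the average — exclude it.

No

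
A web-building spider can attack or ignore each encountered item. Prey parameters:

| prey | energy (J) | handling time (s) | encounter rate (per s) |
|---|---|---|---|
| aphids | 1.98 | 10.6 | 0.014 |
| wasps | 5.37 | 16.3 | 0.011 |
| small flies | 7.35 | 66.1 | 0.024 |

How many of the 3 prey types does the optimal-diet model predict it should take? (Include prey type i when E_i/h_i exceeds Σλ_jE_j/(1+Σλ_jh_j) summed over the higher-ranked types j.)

3

Rank by E/h (J/s): wasps 0.329, aphids 0.187, small flies 0.111. Include each in turn until the next type's E/h falls below the running intake rate.
Rate on top 1: 0.05009. aphids: 0.187 > 0.05009 → include.
Rate on top 2: 0.06537. small flies: 0.111 > 0.06537 → include.
Optimal diet: wasps, aphids, small flies — 3 of 3 types.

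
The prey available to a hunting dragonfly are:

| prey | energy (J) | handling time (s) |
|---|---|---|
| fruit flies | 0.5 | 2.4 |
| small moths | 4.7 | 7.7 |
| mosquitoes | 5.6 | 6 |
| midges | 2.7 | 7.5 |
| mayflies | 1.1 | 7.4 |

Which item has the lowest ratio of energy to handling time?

Profitability E/h (J/s): fruit flies = 0.5/2.4 = 0.208, small moths = 4.7/7.7 = 0.61, mosquitoes = 5.6/6 = 0.933, midges = 2.7/7.5 = 0.36, mayflies = 1.1/7.4 = 0.149.
Ranked: mosquitoes > small moths > midges > fruit flies > mayflies.

mayflies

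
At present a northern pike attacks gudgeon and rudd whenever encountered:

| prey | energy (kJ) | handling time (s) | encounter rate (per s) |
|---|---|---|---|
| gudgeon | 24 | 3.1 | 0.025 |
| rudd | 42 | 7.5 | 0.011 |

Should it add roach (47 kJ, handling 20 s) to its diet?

Yes

On gudgeon and rudd alone, R = ΣλE/(1+Σλh) = 1.062/1.16 = 0.9155 kJ/s.
roach: E/h = 47/20 = 2.35 kJ/s.
2.35 > 0.9155, so adding roach raises the average — include it.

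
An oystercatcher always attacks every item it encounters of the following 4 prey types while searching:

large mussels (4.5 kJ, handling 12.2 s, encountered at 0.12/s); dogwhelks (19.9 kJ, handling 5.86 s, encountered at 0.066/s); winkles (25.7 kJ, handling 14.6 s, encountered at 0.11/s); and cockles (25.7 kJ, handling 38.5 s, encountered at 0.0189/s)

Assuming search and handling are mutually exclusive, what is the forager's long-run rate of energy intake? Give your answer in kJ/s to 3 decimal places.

0.996 kJ/s

Energy encountered per unit search time: 0.12×4.5 + 0.066×19.9 + 0.11×25.7 + 0.0189×25.7 = 5.166 kJ/s.
Handling time per unit search time: 0.12×12.2 + 0.066×5.86 + 0.11×14.6 + 0.0189×38.5 = 4.184.
Rate = 5.166/(1 + 4.184) = 0.9965 kJ/s.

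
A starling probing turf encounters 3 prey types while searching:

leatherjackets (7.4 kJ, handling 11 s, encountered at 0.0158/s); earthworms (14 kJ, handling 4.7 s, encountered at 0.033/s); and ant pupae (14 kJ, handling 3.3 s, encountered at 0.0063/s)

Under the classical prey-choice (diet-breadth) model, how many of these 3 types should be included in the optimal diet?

3

Profitabilities (E/h, kJ/s): ant pupae 4.24, earthworms 2.98, leatherjackets 0.673. Add prey in this order while the next type's profitability exceeds the intake rate on those already taken.
Rate on top 1: 0.0864. earthworms: 2.98 > 0.0864 → include.
Rate on top 2: 0.4679. leatherjackets: 0.673 > 0.4679 → include.
Optimal diet: ant pupae, earthworms, leatherjackets — 3 of 3 types.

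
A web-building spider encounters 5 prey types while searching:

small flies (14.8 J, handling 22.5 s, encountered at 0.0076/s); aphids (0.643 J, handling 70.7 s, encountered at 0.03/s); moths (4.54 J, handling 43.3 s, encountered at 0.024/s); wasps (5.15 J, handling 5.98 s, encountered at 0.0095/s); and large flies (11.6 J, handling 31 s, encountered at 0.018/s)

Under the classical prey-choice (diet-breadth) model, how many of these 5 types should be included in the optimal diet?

Profitabilities (E/h, J/s): wasps 0.861, small flies 0.658, large flies 0.374, moths 0.105, aphids 0.00909. Add prey in this order while the next type's profitability exceeds the intake rate on those already taken.
Rate on top 1: 0.04629. small flies: 0.658 > 0.04629 → include.
Rate on top 2: 0.1315. large flies: 0.374 > 0.1315 → include.
Rate on top 3: 0.2073. moths: 0.105 < 0.2073 → exclude; stop.
Optimal diet: wasps, small flies, large flies — 3 of 5 types.

3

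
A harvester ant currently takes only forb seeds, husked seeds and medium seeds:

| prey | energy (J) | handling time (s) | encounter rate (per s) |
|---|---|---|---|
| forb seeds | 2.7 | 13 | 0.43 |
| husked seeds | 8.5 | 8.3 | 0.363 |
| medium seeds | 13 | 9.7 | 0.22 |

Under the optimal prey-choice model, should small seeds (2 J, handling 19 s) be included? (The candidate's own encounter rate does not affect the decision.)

Intake rate on the current diet: R = (0.43×2.7 + 0.363×8.5 + 0.22×13) / (1 + 0.43×13 + 0.363×8.3 + 0.22×9.7) = 7.106/11.74 = 0.6055 J/s.
small seeds: E/h = 2/19 = 0.1053 J/s.
0.1053 < 0.6055, so adding small seeds would lower the average — exclude it.

No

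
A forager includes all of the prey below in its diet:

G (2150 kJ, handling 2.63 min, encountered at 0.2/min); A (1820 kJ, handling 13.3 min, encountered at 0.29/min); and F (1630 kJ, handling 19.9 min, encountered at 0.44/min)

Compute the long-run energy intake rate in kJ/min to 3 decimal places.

R = (0.2×2150 + 0.29×1820 + 0.44×1630) / (1 + 0.2×2.63 + 0.29×13.3 + 0.44×19.9) = 1675/14.14 = 118.5 kJ/min.

118.467 kJ/min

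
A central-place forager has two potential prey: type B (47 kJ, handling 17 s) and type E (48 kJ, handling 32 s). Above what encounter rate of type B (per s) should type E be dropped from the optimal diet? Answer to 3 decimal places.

The zero-one rule: include type E iff E₂/h₂ > λE₁/(1+λh₁). Equality gives the switch point.
λE₁h₂ = E₂ + λE₂h₁ ⇒ λ = E₂/(E₁h₂ − E₂h₁) = 48/(1504 − 816) = 0.06977 per s.

0.070 per s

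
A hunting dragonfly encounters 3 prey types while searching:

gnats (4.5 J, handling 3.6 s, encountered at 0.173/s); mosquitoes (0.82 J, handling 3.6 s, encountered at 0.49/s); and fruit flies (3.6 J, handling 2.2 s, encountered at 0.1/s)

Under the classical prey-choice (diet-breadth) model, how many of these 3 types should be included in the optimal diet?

2

Rank by E/h (J/s): fruit flies 1.64, gnats 1.25, mosquitoes 0.228. Include each in turn until the next type's E/h falls below the running intake rate.
Rate on top 1: 0.2951. gnats: 1.25 > 0.2951 → include.
Rate on top 2: 0.6178. mosquitoes: 0.228 < 0.6178 → exclude; stop.
Optimal diet: fruit flies, gnats — 2 of 3 types.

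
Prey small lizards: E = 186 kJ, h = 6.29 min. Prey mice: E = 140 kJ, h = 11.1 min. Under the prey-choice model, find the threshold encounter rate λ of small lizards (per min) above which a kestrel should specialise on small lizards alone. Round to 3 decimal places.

Drop mice once their profitability E₂/h₂ falls below the rate achievable on small lizards alone: E₂/h₂ = λE₁/(1 + λh₁).
Solve for λ: λE₁h₂ = E₂(1 + λh₁) → λ(E₁h₂ − E₂h₁) = E₂ → λ = E₂/(E₁h₂ − E₂h₁).
λ = 140/(186×11.1 − 140×6.29) = 140/1184 = 0.1182 per min.

0.118 per min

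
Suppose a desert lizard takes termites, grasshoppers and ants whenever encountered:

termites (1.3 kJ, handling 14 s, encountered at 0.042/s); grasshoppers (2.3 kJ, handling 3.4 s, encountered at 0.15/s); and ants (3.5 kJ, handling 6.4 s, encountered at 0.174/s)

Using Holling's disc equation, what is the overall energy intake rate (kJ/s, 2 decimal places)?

0.31 kJ/s

Energy encountered per unit search time: 0.042×1.3 + 0.15×2.3 + 0.174×3.5 = 1.009 kJ/s.
Handling time per unit search time: 0.042×14 + 0.15×3.4 + 0.174×6.4 = 2.212.
Rate = 1.009/(1 + 2.212) = 0.314 kJ/s.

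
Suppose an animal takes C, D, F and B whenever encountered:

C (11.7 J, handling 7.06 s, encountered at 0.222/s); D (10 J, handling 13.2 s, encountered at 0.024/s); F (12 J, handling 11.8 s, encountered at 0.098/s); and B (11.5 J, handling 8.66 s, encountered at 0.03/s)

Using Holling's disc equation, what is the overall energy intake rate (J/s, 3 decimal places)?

Energy encountered per unit search time: 0.222×11.7 + 0.024×10 + 0.098×12 + 0.03×11.5 = 4.358 J/s.
Handling time per unit search time: 0.222×7.06 + 0.024×13.2 + 0.098×11.8 + 0.03×8.66 = 3.3.
Rate = 4.358/(1 + 3.3) = 1.014 J/s.

1.014 J/s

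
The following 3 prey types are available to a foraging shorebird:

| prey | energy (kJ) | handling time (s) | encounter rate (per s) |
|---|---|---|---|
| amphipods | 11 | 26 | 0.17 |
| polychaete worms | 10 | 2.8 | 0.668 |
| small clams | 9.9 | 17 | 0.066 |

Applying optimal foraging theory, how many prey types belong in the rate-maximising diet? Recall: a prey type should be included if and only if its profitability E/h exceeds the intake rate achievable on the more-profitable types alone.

1

Profitabilities (E/h, kJ/s): polychaete worms 3.57, small clams 0.582, amphipods 0.423. Add prey in this order while the next type's profitability exceeds the intake rate on those already taken.
Rate on top 1: 2.327. small clams: 0.582 < 2.327 → exclude; stop.
Optimal diet: polychaete worms — 1 of 3 types.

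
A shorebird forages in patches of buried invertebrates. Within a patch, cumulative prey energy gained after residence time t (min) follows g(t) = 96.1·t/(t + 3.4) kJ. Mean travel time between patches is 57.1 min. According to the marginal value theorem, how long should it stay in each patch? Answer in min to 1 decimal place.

Optimal t* satisfies g'(t*) = g(t*)/(T + t*).
g'(t) = 96.1·3.4/(t + 3.4)². Setting 96.1·3.4/(t+3.4)² = 96.1t/[(t+3.4)(57.1+t)] gives 3.4(57.1+t) = t(t+3.4), so t² = 3.4×57.1 = 194.1.
t* = √194.1 = 13.93 min.

13.9 min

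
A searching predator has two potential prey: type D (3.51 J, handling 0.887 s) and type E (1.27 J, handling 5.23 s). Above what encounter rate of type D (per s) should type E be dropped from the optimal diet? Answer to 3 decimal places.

0.074 per s

Drop type E once their profitability E₂/h₂ falls below the rate achievable on type D alone: E₂/h₂ = λE₁/(1 + λh₁).
Solve for λ: λE₁h₂ = E₂(1 + λh₁) → λ(E₁h₂ − E₂h₁) = E₂ → λ = E₂/(E₁h₂ − E₂h₁).
λ = 1.27/(3.51×5.23 − 1.27×0.887) = 1.27/17.23 = 0.07371 per s.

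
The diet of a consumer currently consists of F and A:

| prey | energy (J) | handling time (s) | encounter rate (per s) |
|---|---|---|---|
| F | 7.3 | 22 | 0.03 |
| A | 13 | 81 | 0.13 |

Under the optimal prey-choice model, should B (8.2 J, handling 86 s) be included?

On F and A alone, R = ΣλE/(1+Σλh) = 1.909/12.19 = 0.1566 J/s.
Profitability of B: 8.2/86 = 0.09535 J/s.
Since 0.09535 < R, time spent handling B is better spent searching.

No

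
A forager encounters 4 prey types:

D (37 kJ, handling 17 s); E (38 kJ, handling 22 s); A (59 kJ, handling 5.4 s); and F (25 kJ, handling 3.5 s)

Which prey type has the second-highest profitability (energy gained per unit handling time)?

In descending order of E/h:
A: 59/5.4 = 10.9 kJ/s
F: 25/3.5 = 7.14 kJ/s
D: 37/17 = 2.18 kJ/s
E: 38/22 = 1.73 kJ/s

F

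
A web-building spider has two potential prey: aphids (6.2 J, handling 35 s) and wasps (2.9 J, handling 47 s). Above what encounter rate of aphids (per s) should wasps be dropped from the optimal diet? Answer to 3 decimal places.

0.015 per s

Drop wasps once their profitability E₂/h₂ falls below the rate achievable on aphids alone: E₂/h₂ = λE₁/(1 + λh₁).
Solve for λ: λE₁h₂ = E₂(1 + λh₁) → λ(E₁h₂ − E₂h₁) = E₂ → λ = E₂/(E₁h₂ − E₂h₁).
λ = 2.9/(6.2×47 − 2.9×35) = 2.9/189.9 = 0.01527 per s.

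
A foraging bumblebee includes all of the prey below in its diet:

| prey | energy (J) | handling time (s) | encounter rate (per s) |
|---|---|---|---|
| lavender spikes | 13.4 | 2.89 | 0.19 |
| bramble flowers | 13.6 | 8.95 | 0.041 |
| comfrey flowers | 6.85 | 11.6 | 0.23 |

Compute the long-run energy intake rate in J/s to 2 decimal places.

1.02 J/s

Energy encountered per unit search time: 0.19×13.4 + 0.041×13.6 + 0.23×6.85 = 4.679 J/s.
Handling time per unit search time: 0.19×2.89 + 0.041×8.95 + 0.23×11.6 = 3.584.
Rate = 4.679/(1 + 3.584) = 1.021 J/s.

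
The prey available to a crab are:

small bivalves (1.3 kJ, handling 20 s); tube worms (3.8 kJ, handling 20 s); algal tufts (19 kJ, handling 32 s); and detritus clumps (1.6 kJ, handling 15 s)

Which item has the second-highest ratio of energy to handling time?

tube worms

In descending order of E/h:
algal tufts: 19/32 = 0.594 kJ/s
tube worms: 3.8/20 = 0.19 kJ/s
detritus clumps: 1.6/15 = 0.107 kJ/s
small bivalves: 1.3/20 = 0.065 kJ/s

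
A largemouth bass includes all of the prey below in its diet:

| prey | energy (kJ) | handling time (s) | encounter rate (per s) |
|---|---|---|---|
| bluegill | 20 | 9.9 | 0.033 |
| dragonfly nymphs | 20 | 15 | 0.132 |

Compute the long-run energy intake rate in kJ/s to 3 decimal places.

0.998 kJ/s

Energy encountered per unit search time: 0.033×20 + 0.132×20 = 3.3 kJ/s.
Handling time per unit search time: 0.033×9.9 + 0.132×15 = 2.307.
Rate = 3.3/(1 + 2.307) = 0.998 kJ/s.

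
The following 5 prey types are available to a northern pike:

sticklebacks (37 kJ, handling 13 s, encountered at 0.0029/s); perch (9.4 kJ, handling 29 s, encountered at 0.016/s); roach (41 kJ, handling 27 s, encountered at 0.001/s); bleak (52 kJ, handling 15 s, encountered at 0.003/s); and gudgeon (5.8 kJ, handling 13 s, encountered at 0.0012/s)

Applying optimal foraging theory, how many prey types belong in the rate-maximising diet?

Profitabilities (E/h, kJ/s): bleak 3.47, sticklebacks 2.85, roach 1.52, gudgeon 0.446, perch 0.324. Add prey in this order while the next type's profitability exceeds the intake rate on those already taken.
Rate on top 1: 0.1493. sticklebacks: 2.85 > 0.1493 → include.
Rate on top 2: 0.2432. roach: 1.52 > 0.2432 → include.
Rate on top 3: 0.2742. gudgeon: 0.446 > 0.2742 → include.
Rate on top 4: 0.2766. perch: 0.324 > 0.2766 → include.
Optimal diet: bleak, sticklebacks, roach, gudgeon, perch — 5 of 5 types.

5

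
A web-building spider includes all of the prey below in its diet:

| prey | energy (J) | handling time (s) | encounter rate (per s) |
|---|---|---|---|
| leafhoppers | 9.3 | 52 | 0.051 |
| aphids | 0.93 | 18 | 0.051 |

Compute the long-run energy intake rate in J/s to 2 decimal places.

R = Σλ_iE_i / (1 + Σλ_ih_i)
Numerator: 0.051×9.3 + 0.051×0.93 = 0.5217
Denominator: 1 + 0.051×52 + 0.051×18 = 4.57
R = 0.5217/4.57 = 0.1142 J/s

0.11 J/s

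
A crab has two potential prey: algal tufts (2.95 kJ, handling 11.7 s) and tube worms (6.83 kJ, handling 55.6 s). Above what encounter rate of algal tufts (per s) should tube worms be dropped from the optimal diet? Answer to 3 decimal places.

0.081 per s

At the threshold, the rate on algal tufts alone equals the profitability of tube worms: λ·2.95/(1 + λ·11.7) = 6.83/55.6 = 0.1228.
Rearranging, λ(2.95 − 0.1228×11.7) = 0.1228, so λ = 0.1228/1.513 = 0.0812 per s.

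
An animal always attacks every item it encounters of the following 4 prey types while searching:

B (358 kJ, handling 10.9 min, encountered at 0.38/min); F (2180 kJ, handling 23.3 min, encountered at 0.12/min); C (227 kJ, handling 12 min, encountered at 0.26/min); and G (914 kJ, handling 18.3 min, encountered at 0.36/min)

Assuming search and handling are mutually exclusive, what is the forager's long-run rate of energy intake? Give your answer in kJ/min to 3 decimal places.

R = Σλ_iE_i / (1 + Σλ_ih_i)
Numerator: 0.38×358 + 0.12×2180 + 0.26×227 + 0.36×914 = 785.7
Denominator: 1 + 0.38×10.9 + 0.12×23.3 + 0.26×12 + 0.36×18.3 = 17.65
R = 785.7/17.65 = 44.53 kJ/min

44.526 kJ/min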